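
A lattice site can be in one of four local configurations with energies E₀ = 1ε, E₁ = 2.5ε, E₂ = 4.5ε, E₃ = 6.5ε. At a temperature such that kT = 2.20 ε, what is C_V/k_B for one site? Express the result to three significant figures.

0.467

Eᵢ/kT = 0.45455, 1.1364, 2.0455, 2.9545.
Z = Σ e^(−Eᵢ/kT) = e^(−0.45455) + e^(−1.1364) + e^(−2.0455) + e^(−2.9545) = 0.63473 + 0.32097 + 0.12932 + 0.052105 = 1.1371.
⟨E⟩ = 2.0735 ε, ⟨E²⟩ = 6.5614 ε².
C_V/k_B = (⟨E²⟩ − ⟨E⟩²)/(kT)² = (6.5614 − 4.2994)/4.8400 = 0.467.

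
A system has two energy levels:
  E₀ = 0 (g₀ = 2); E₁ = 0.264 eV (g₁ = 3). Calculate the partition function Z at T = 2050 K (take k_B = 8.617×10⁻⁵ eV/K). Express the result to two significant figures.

Z = 2.7

k_BT = 8.617×10⁻⁵ × 2050 K = 0.1766 eV.
Eᵢ/kT = 0, 1.495.
Z = Σ gᵢe^(−Eᵢ/kT) = 2·e^(−0) + 3·e^(−1.495) = 2.000 + 0.6727 = 2.673.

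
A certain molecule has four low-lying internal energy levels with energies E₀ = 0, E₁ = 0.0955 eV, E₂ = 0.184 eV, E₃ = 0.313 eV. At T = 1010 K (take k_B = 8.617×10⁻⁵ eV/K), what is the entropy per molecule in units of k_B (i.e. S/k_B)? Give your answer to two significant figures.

0.88

k_BT = 8.617×10⁻⁵ × 1010 K = 0.08703 eV.
Eᵢ/kT = 0, 1.097, 2.114, 3.596.
Z = Σ e^(−Eᵢ/kT) = e^(−0) + e^(−1.097) + e^(−2.114) + e^(−3.596) = 1.000 + 0.3339 + 0.1208 + 0.02743 = 1.482.
⟨E⟩ = Σ EᵢPᵢ = 0.04231 eV.
S/k_B = ln Z + ⟨E⟩/kT = ln(1.482) + 0.04231/0.08703 = 0.3934 + 0.4862 = 0.88.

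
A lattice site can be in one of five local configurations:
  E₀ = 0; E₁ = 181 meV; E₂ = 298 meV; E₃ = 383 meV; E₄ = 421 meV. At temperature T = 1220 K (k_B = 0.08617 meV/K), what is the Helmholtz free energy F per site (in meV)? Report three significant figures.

k_BT = 0.08617 × 1220 K = 105.13 meV.
Eᵢ/kT = 0, 1.7217, 2.8346, 3.6431, 4.0046.
Z = Σ e^(−Eᵢ/kT) = e^(−0) + e^(−1.7217) + e^(−2.8346) + e^(−3.6431) + e^(−4.0046) = 1.0000 + 0.17876 + 0.058742 + 0.026171 + 0.018232 = 1.2819.
F = −kT ln Z = −105.13 × ln(1.2819) = −105.13 × 0.24834 = -26.1 meV.

-26.1 meV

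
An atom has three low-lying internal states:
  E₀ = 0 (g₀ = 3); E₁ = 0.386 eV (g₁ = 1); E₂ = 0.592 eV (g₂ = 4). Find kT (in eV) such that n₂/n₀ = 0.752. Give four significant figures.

1.034 eV

n₂/n₀ = (g₂/g₀) exp[−(E₂−E₀)/kT] = 0.752.
⇒ (E₂−E₀)/kT = ln((4/3)/0.752) = ln(1.77305) = 0.572701.
kT = 0.592 eV / 0.572701 = 1.034 eV.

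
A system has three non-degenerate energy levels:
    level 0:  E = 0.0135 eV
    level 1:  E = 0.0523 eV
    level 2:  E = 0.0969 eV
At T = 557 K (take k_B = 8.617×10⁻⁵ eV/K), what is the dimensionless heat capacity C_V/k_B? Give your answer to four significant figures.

k_BT = 8.617×10⁻⁵ × 557 K = 0.0479967 eV.
Eᵢ/kT = 0.281269, 1.08966, 2.01889.
Z = Σ e^(−Eᵢ/kT) = e^(−0.281269) + e^(−1.08966) + e^(−2.01889) = 0.754825 + 0.336331 + 0.132803 = 1.22396.
⟨E⟩ = 0.0332109 eV, ⟨E²⟩ = 0.00188282 eV².
C_V/k_B = (⟨E²⟩ − ⟨E⟩²)/(kT)² = (0.00188282 − 0.00110296)/0.00230368 = 0.3385.

0.3385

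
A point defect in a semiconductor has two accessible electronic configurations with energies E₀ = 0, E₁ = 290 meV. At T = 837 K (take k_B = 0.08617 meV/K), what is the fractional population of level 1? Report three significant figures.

k_BT = 0.08617 × 837 K = 72.124 meV.
Eᵢ/kT = 0, 4.0209.
Z = Σ e^(−Eᵢ/kT) = e^(−0) + e^(−4.0209) = 1.0000 + 0.017937 = 1.0179.
P₁ = e^(−E₁/kT) / Z = 0.017937/1.0179 = 0.0176.

0.0176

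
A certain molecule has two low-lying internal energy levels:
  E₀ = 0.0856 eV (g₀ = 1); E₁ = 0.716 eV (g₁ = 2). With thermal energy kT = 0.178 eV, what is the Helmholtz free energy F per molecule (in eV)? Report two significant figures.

Eᵢ/kT = 0.4809, 4.022.
Z = Σ gᵢe^(−Eᵢ/kT) = 1·e^(−0.4809) + 2·e^(−4.022) = 0.6182 + 0.03583 = 0.6540.
F = −kT ln Z = −0.178 × ln(0.6540) = −0.178 × -0.4246 = 0.076 eV.

0.076 eV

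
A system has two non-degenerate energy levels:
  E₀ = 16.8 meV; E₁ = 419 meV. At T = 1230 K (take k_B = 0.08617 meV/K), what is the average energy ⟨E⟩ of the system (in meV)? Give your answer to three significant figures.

25.6 meV

k_BT = 0.08617 × 1230 K = 105.99 meV.
Eᵢ/kT = 0.15851, 3.9532.
Z = Σ e^(−Eᵢ/kT) = e^(−0.15851) + e^(−3.9532) = 0.85341 + 0.019193 = 0.87260.
⟨E⟩ = Σ Eᵢ e^(−Eᵢ/kT) / Z = (16.8·0.85341 + 419·0.019193) / 0.87260 = 25.6 meV.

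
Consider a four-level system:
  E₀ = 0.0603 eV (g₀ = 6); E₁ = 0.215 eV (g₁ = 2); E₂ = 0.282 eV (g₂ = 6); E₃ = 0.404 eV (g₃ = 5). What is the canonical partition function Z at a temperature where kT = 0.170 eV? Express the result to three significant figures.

Z = 6.38

Eᵢ/kT = 0.35471, 1.2647, 1.6588, 2.3765.
Z = Σ gᵢe^(−Eᵢ/kT) = 6·e^(−0.35471) + 2·e^(−1.2647) + 6·e^(−1.6588) + 5·e^(−2.3765) = 4.2083 + 0.56465 + 1.1422 + 0.46438 = 6.3795.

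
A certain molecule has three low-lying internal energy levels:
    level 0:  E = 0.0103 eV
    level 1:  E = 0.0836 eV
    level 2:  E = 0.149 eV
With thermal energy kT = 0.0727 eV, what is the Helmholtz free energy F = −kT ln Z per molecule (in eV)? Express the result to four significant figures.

Eᵢ/kT = 0.141678, 1.14993, 2.04952.
Z = Σ e^(−Eᵢ/kT) = e^(−0.141678) + e^(−1.14993) + e^(−2.04952) = 0.867901 + 0.316659 + 0.128797 = 1.31336.
F = −kT ln Z = −0.0727 × ln(1.31336) = −0.0727 × 0.272589 = -0.01982 eV.

-0.01982 eV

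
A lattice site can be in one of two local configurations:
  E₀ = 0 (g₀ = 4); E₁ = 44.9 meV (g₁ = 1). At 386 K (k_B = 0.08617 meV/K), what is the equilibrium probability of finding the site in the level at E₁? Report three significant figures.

0.0609

k_BT = 0.08617 × 386 K = 33.262 meV.
Eᵢ/kT = 0, 1.3499.
Z = Σ gᵢe^(−Eᵢ/kT) = 4·e^(−0) + 1·e^(−1.3499) = 4.0000 + 0.25927 = 4.2593.
P₁ = g₁ e^(−E₁/kT) / Z = 0.25927/4.2593 = 0.0609.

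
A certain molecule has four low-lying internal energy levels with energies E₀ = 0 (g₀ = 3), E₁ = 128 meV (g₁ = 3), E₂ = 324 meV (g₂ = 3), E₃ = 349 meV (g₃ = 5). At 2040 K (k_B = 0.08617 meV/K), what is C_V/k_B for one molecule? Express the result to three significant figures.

k_BT = 0.08617 × 2040 K = 175.79 meV.
Eᵢ/kT = 0, 0.72814, 1.8431, 1.9853.
Z = Σ gᵢe^(−Eᵢ/kT) = 3·e^(−0) + 3·e^(−0.72814) + 3·e^(−1.8431) + 5·e^(−1.9853) = 3.0000 + 1.4484 + 0.47498 + 0.68670 = 5.6101.
⟨E⟩ = 103.20 meV, ⟨E²⟩ = 28027 meV².
C_V/k_B = (⟨E²⟩ − ⟨E⟩²)/(kT)² = (28027 − 10650)/30902 = 0.562.

0.562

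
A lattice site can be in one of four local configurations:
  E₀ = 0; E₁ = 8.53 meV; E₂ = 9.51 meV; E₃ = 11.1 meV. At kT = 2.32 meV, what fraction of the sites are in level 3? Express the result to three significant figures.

Eᵢ/kT = 0, 3.6767, 4.0991, 4.7845.
Z = Σ e^(−Eᵢ/kT) = e^(−0) + e^(−3.6767) + e^(−4.0991) + e^(−4.7845) = 1.0000 + 0.025306 + 0.016588 + 0.0083583 = 1.0503.
P₃ = e^(−E₃/kT) / Z = 0.0083583/1.0503 = 0.00796.

0.00796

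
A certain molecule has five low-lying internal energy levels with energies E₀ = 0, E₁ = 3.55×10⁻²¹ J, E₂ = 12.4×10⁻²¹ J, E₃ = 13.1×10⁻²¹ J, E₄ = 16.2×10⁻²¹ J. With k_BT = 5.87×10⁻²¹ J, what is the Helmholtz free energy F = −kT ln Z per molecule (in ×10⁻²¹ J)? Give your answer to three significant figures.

-3.57 ×10⁻²¹ J

Eᵢ/kT = 0, 0.60477, 2.1124, 2.2317, 2.7598.
Z = Σ e^(−Eᵢ/kT) = e^(−0) + e^(−0.60477) + e^(−2.1124) + e^(−2.2317) + e^(−2.7598) = 1.0000 + 0.54620 + 0.12095 + 0.10735 + 0.063304 = 1.8378.
F = −kT ln Z = −5.87 × ln(1.8378) = −5.87 × 0.60857 = -3.57 ×10⁻²¹ J.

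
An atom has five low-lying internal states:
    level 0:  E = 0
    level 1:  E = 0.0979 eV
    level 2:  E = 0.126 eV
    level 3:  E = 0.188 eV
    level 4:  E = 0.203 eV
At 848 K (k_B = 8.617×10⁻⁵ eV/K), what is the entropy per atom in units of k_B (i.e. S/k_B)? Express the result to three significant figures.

k_BT = 8.617×10⁻⁵ × 848 K = 0.073072 eV.
Eᵢ/kT = 0, 1.3398, 1.7243, 2.5728, 2.7781.
Z = Σ e^(−Eᵢ/kT) = e^(−0) + e^(−1.3398) + e^(−1.7243) + e^(−2.5728) + e^(−2.7781) = 1.0000 + 0.26190 + 0.17830 + 0.076322 + 0.062156 = 1.5787.
⟨E⟩ = Σ EᵢPᵢ = 0.047553 eV.
S/k_B = ln Z + ⟨E⟩/kT = ln(1.5787) + 0.047553/0.073072 = 0.45660 + 0.65077 = 1.11.

1.11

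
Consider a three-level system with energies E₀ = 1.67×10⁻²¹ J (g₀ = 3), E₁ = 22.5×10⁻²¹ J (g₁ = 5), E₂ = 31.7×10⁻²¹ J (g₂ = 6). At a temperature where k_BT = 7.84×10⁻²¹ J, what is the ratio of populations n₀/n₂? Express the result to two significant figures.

23

n₀/n₂ = (g₀/g₂) exp[−(E₀−E₂)/kT] = (3/6) × exp(−(-30.03 ×10⁻²¹ J)/(7.84 ×10⁻²¹ J)) = (3/6) × exp(3.830) = 23.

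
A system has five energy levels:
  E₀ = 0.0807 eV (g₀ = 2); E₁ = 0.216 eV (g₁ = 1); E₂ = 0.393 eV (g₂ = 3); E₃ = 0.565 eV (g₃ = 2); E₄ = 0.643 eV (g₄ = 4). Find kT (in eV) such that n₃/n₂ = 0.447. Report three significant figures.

0.430 eV

n₃/n₂ = (g₃/g₂) exp[−(E₃−E₂)/kT] = 0.447.
⇒ (E₃−E₂)/kT = ln((2/3)/0.447) = ln(1.4914) = 0.39972.
kT = 0.172 eV / 0.39972 = 0.430 eV.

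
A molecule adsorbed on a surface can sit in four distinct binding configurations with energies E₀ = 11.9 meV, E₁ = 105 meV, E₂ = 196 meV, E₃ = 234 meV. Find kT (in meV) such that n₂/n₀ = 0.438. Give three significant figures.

223 meV

n₂/n₀ = exp[−(E₂−E₀)/kT] = 0.438.
⇒ (E₂−E₀)/kT = ln(1/0.438) = ln(2.2831) = 0.82553.
kT = 184.1 meV / 0.82553 = 223 meV.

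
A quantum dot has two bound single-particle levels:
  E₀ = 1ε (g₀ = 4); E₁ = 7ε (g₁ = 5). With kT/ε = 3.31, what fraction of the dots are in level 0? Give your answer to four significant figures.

Eᵢ/kT = 0.302115, 2.11480.
Z = Σ gᵢe^(−Eᵢ/kT) = 4·e^(−0.302115) + 5·e^(−2.11480) = 2.95701 + 0.603287 = 3.56030.
P₀ = g₀ e^(−E₀/kT) / Z = 2.95701/3.56030 = 0.8306.

0.8306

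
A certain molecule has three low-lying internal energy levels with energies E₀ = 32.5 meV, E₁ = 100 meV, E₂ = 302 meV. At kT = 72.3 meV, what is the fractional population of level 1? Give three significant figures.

0.277

Eᵢ/kT = 0.44952, 1.3831, 4.1770.
Z = Σ e^(−Eᵢ/kT) = e^(−0.44952) + e^(−1.3831) + e^(−4.1770) = 0.63793 + 0.25080 + 0.015344 = 0.90407.
P₁ = e^(−E₁/kT) / Z = 0.25080/0.90407 = 0.277.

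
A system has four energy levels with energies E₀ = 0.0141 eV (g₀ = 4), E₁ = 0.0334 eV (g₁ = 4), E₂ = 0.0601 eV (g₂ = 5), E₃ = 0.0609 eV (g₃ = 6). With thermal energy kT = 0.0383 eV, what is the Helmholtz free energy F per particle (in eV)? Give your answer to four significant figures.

-0.07288 eV

Eᵢ/kT = 0.368146, 0.872063, 1.56919, 1.59008.
Z = Σ gᵢe^(−Eᵢ/kT) = 4·e^(−0.368146) + 4·e^(−0.872063) + 5·e^(−1.56919) + 6·e^(−1.59008) = 2.76806 + 1.67235 + 1.04107 + 1.22346 = 6.70494.
F = −kT ln Z = −0.0383 × ln(6.70494) = −0.0383 × 1.90284 = -0.07288 eV.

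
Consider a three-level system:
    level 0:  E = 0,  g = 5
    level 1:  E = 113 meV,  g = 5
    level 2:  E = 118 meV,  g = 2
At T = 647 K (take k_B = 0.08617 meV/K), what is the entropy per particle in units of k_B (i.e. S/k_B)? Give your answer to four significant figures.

k_BT = 0.08617 × 647 K = 55.7520 meV.
Eᵢ/kT = 0, 2.02683, 2.11652.
Z = Σ gᵢe^(−Eᵢ/kT) = 5·e^(−0) + 5·e^(−2.02683) + 2·e^(−2.11652) = 5.00000 + 0.658763 + 0.240900 = 5.89966.
⟨E⟩ = Σ EᵢPᵢ = 17.4360 meV.
S/k_B = ln Z + ⟨E⟩/kT = ln(5.89966) + 17.4360/55.7520 = 1.77489 + 0.312742 = 2.088.

2.088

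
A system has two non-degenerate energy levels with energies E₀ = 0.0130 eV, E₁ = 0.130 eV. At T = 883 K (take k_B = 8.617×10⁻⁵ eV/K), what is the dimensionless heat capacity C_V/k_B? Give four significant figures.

0.3442

k_BT = 8.617×10⁻⁵ × 883 K = 0.0760881 eV.
Eᵢ/kT = 0.170855, 1.70855.
Z = Σ e^(−Eᵢ/kT) = e^(−0.170855) + e^(−1.70855) = 0.842944 + 0.181128 = 1.02407.
⟨E⟩ = 0.0336939 eV, ⟨E²⟩ = 0.00312822 eV².
C_V/k_B = (⟨E²⟩ − ⟨E⟩²)/(kT)² = (0.00312822 − 0.00113528)/0.00578940 = 0.3442.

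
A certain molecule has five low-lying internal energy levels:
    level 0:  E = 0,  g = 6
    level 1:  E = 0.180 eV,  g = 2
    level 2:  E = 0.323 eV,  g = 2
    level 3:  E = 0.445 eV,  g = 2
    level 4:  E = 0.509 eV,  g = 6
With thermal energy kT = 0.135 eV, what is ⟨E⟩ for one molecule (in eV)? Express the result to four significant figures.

0.03716 eV

Eᵢ/kT = 0, 1.33333, 2.39259, 3.29630, 3.77037.
Z = Σ gᵢe^(−Eᵢ/kT) = 6·e^(−0) + 2·e^(−1.33333) + 2·e^(−2.39259) + 2·e^(−3.29630) + 6·e^(−3.77037) = 6.00000 + 0.527196 + 0.182785 + 0.0740398 + 0.138261 = 6.92228.
⟨E⟩ = Σ Eᵢ gᵢe^(−Eᵢ/kT) / Z = (0·6.00000 + 0.180·0.527196 + 0.323·0.182785 + 0.445·0.0740398 + 0.509·0.138261) / 6.92228 = 0.03716 eV.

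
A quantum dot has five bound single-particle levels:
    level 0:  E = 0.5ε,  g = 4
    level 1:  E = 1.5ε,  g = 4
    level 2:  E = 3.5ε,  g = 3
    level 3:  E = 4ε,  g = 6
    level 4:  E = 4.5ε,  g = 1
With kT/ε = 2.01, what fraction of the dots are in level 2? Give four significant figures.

Eᵢ/kT = 0.248756, 0.746269, 1.74129, 1.99005, 2.23881.
Z = Σ gᵢe^(−Eᵢ/kT) = 4·e^(−0.248756) + 4·e^(−0.746269) + 3·e^(−1.74129) + 6·e^(−1.99005) + 1·e^(−2.23881) = 3.11908 + 1.89653 + 0.525882 + 0.820132 + 0.106585 = 6.46821.
P₂ = g₂ e^(−E₂/kT) / Z = 0.525882/6.46821 = 0.08130.

0.08130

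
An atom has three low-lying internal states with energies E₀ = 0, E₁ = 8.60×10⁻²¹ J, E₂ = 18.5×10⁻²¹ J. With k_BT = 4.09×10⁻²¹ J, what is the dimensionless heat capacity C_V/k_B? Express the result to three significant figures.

0.600

Eᵢ/kT = 0, 2.1027, 4.5232.
Z = Σ e^(−Eᵢ/kT) = e^(−0) + e^(−2.1027) + e^(−4.5232) = 1.0000 + 0.12213 + 0.010854 = 1.1330.
⟨E⟩ = 1.1043, ⟨E²⟩ = 11.251.
C_V/k_B = (⟨E²⟩ − ⟨E⟩²)/(kT)² = (11.251 − 1.2195)/16.728 = 0.600.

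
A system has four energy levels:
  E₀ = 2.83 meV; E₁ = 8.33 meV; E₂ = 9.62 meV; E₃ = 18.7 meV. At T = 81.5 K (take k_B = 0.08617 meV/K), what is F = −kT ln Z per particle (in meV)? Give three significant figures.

k_BT = 0.08617 × 81.5 K = 7.0229 meV.
Eᵢ/kT = 0.40297, 1.1861, 1.3698, 2.6627.
Z = Σ e^(−Eᵢ/kT) = e^(−0.40297) + e^(−1.1861) + e^(−1.3698) + e^(−2.6627) = 0.66833 + 0.30541 + 0.25416 + 0.069760 = 1.2977.
F = −kT ln Z = −7.0229 × ln(1.2977) = −7.0229 × 0.26059 = -1.83 meV.

-1.83 meV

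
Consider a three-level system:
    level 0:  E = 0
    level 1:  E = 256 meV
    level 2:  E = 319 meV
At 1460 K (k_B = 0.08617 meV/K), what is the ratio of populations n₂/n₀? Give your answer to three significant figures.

0.0792

k_BT = 0.08617 × 1460 K = 125.81 meV.
n₂/n₀ = exp[−(E₂−E₀)/kT] = exp(−(319 meV)/(125.81 meV)) = exp(-2.5356) = 0.0792.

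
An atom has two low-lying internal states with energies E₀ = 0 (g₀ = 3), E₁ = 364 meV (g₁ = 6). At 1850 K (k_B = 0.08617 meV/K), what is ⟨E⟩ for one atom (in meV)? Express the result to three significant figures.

61.6 meV

k_BT = 0.08617 × 1850 K = 159.41 meV.
Eᵢ/kT = 0, 2.2834.
Z = Σ gᵢe^(−Eᵢ/kT) = 3·e^(−0) + 6·e^(−2.2834) = 3.0000 + 0.61162 = 3.6116.
⟨E⟩ = Σ Eᵢ gᵢe^(−Eᵢ/kT) / Z = (0·3.0000 + 364·0.61162) / 3.6116 = 61.6 meV.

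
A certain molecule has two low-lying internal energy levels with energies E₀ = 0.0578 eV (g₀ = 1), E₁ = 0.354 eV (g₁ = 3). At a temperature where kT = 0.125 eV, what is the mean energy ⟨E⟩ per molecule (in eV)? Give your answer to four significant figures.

0.1227 eV

Eᵢ/kT = 0.462400, 2.83200.
Z = Σ gᵢe^(−Eᵢ/kT) = 1·e^(−0.462400) + 3·e^(−2.83200) = 0.629770 + 0.176685 = 0.806455.
⟨E⟩ = Σ Eᵢ gᵢe^(−Eᵢ/kT) / Z = (0.0578·0.629770 + 0.354·0.176685) / 0.806455 = 0.1227 eV.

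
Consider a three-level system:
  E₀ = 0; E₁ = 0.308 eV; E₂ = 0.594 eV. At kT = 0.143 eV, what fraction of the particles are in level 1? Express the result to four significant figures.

Eᵢ/kT = 0, 2.15385, 4.15385.
Z = Σ e^(−Eᵢ/kT) = e^(−0) + e^(−2.15385) + e^(−4.15385) = 1.00000 + 0.116037 + 0.0157038 = 1.13174.
P₁ = e^(−E₁/kT) / Z = 0.116037/1.13174 = 0.1025.

0.1025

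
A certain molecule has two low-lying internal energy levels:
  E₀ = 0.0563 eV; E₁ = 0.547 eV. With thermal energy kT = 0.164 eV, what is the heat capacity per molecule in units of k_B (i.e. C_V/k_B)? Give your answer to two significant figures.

0.41

Eᵢ/kT = 0.3433, 3.335.
Z = Σ e^(−Eᵢ/kT) = e^(−0.3433) + e^(−3.335) = 0.7094 + 0.03561 = 0.7450.
⟨E⟩ = 0.07976 eV, ⟨E²⟩ = 0.01732 eV².
C_V/k_B = (⟨E²⟩ − ⟨E⟩²)/(kT)² = (0.01732 − 0.006362)/0.02690 = 0.41.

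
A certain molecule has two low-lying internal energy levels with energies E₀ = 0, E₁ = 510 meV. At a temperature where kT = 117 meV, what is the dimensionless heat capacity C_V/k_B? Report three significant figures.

Eᵢ/kT = 0, 4.3590.
Z = Σ e^(−Eᵢ/kT) = e^(−0) + e^(−4.3590) = 1.0000 + 0.012791 = 1.0128.
⟨E⟩ = 6.4410 meV, ⟨E²⟩ = 3284.9 meV².
C_V/k_B = (⟨E²⟩ − ⟨E⟩²)/(kT)² = (3284.9 − 41.486)/13689 = 0.237.

0.237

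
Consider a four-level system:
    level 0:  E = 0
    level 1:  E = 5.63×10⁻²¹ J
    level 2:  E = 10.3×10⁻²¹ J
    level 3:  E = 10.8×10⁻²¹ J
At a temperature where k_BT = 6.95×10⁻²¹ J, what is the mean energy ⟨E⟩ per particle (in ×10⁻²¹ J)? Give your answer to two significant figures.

3.8 ×10⁻²¹ J

Eᵢ/kT = 0, 0.8101, 1.482, 1.554.
Z = Σ e^(−Eᵢ/kT) = e^(−0) + e^(−0.8101) + e^(−1.482) + e^(−1.554) = 1.000 + 0.4448 + 0.2272 + 0.2114 = 1.883.
⟨E⟩ = Σ Eᵢ e^(−Eᵢ/kT) / Z = (0·1.000 + 5.63·0.4448 + 10.3·0.2272 + 10.8·0.2114) / 1.883 = 3.8 ×10⁻²¹ J.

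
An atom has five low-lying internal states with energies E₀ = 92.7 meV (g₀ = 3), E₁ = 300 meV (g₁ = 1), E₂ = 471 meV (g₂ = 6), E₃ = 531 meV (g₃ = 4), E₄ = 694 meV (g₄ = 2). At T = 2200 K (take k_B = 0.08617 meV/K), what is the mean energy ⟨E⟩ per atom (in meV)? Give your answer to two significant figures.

k_BT = 0.08617 × 2200 K = 189.6 meV.
Eᵢ/kT = 0.4889, 1.582, 2.484, 2.801, 3.660.
Z = Σ gᵢe^(−Eᵢ/kT) = 3·e^(−0.4889) + 1·e^(−1.582) + 6·e^(−2.484) + 4·e^(−2.801) + 2·e^(−3.660) = 1.840 + 0.2056 + 0.5005 + 0.2430 + 0.05147 = 2.841.
⟨E⟩ = Σ Eᵢ gᵢe^(−Eᵢ/kT) / Z = (92.7·1.840 + 300·0.2056 + 471·0.5005 + 531·0.2430 + 694·0.05147) / 2.841 = 220 meV.

220 meV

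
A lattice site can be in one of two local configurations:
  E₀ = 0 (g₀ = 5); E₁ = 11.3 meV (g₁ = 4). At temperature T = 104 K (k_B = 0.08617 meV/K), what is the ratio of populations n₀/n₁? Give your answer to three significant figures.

k_BT = 0.08617 × 104 K = 8.9617 meV.
n₀/n₁ = (g₀/g₁) exp[−(E₀−E₁)/kT] = (5/4) × exp(−(-11.3 meV)/(8.9617 meV)) = (5/4) × exp(1.2609) = 4.41.

4.41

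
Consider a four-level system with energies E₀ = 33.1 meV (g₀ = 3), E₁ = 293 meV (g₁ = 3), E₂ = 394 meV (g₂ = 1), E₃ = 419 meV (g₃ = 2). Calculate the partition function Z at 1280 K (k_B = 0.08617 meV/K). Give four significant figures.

k_BT = 0.08617 × 1280 K = 110.298 meV.
Eᵢ/kT = 0.300096, 2.65644, 3.57214, 3.79880.
Z = Σ gᵢe^(−Eᵢ/kT) = 3·e^(−0.300096) + 3·e^(−2.65644) + 1·e^(−3.57214) + 2·e^(−3.79880) = 2.22224 + 0.210593 + 0.0280957 + 0.0447953 = 2.50572.

Z = 2.506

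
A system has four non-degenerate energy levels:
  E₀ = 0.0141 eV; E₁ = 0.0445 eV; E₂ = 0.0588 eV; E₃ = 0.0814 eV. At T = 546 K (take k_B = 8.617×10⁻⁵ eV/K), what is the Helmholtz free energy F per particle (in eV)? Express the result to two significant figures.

-0.022 eV

k_BT = 8.617×10⁻⁵ × 546 K = 0.04705 eV.
Eᵢ/kT = 0.2997, 0.9458, 1.250, 1.730.
Z = Σ e^(−Eᵢ/kT) = e^(−0.2997) + e^(−0.9458) + e^(−1.250) + e^(−1.730) = 0.7410 + 0.3884 + 0.2865 + 0.1773 = 1.593.
F = −kT ln Z = −0.04705 × ln(1.593) = −0.04705 × 0.4656 = -0.022 eV.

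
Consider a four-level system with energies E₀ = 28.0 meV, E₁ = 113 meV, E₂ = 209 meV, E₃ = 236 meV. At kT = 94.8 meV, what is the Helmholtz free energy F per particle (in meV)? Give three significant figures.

-20.5 meV

Eᵢ/kT = 0.29536, 1.1920, 2.2046, 2.4895.
Z = Σ e^(−Eᵢ/kT) = e^(−0.29536) + e^(−1.1920) + e^(−2.2046) + e^(−2.4895) = 0.74426 + 0.30361 + 0.11029 + 0.082951 = 1.2411.
F = −kT ln Z = −94.8 × ln(1.2411) = −94.8 × 0.21600 = -20.5 meV.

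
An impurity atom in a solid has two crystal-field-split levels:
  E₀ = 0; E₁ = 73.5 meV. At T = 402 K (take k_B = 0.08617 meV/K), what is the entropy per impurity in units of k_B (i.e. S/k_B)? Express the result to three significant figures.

0.340

k_BT = 0.08617 × 402 K = 34.640 meV.
Eᵢ/kT = 0, 2.1218.
Z = Σ e^(−Eᵢ/kT) = e^(−0) + e^(−2.1218) = 1.0000 + 0.11982 = 1.1198.
⟨E⟩ = Σ EᵢPᵢ = 7.8646 meV.
S/k_B = ln Z + ⟨E⟩/kT = ln(1.1198) + 7.8646/34.640 = 0.11315 + 0.22704 = 0.340.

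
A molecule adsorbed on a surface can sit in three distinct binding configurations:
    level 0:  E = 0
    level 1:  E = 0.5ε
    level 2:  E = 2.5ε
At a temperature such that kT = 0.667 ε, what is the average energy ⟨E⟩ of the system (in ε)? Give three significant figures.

Eᵢ/kT = 0, 0.74963, 3.7481.
Z = Σ e^(−Eᵢ/kT) = e^(−0) + e^(−0.74963) + e^(−3.7481) = 1.0000 + 0.47254 + 0.023562 = 1.4961.
⟨E⟩ = Σ Eᵢ e^(−Eᵢ/kT) / Z = (0·1.0000 + 0.5·0.47254 + 2.5·0.023562) / 1.4961 = 0.197 ε.

0.197 ε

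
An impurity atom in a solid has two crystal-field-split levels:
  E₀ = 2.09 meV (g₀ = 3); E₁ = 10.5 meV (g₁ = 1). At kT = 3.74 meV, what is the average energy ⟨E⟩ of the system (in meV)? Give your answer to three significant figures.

Eᵢ/kT = 0.55882, 2.8075.
Z = Σ gᵢe^(−Eᵢ/kT) = 3·e^(−0.55882) + 1·e^(−2.8075) = 1.7157 + 0.060356 = 1.7761.
⟨E⟩ = Σ Eᵢ gᵢe^(−Eᵢ/kT) / Z = (2.09·1.7157 + 10.5·0.060356) / 1.7761 = 2.38 meV.

2.38 meV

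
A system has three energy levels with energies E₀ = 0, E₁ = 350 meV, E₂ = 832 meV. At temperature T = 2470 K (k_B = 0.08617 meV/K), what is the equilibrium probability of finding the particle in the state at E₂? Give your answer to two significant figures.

k_BT = 0.08617 × 2470 K = 212.8 meV.
Eᵢ/kT = 0, 1.645, 3.910.
Z = Σ e^(−Eᵢ/kT) = e^(−0) + e^(−1.645) + e^(−3.910) = 1.000 + 0.1930 + 0.02004 = 1.213.
P₂ = e^(−E₂/kT) / Z = 0.02004/1.213 = 0.017.

0.017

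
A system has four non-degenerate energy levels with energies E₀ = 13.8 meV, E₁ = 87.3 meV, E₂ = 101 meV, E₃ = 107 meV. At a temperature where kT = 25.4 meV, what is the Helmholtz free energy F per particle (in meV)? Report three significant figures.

11.1 meV

Eᵢ/kT = 0.54331, 3.4370, 3.9764, 4.2126.
Z = Σ e^(−Eᵢ/kT) = e^(−0.54331) + e^(−3.4370) + e^(−3.9764) + e^(−4.2126) = 0.58082 + 0.032161 + 0.018753 + 0.014808 = 0.64654.
F = −kT ln Z = −25.4 × ln(0.64654) = −25.4 × -0.43612 = 11.1 meV.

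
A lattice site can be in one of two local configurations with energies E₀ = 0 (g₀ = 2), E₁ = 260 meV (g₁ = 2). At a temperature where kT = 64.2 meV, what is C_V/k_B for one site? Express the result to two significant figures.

0.28

Eᵢ/kT = 0, 4.050.
Z = Σ gᵢe^(−Eᵢ/kT) = 2·e^(−0) + 2·e^(−4.050) = 2.000 + 0.03484 = 2.035.
⟨E⟩ = 4.451 meV, ⟨E²⟩ = 1157 meV².
C_V/k_B = (⟨E²⟩ − ⟨E⟩²)/(kT)² = (1157 − 19.81)/4122 = 0.28.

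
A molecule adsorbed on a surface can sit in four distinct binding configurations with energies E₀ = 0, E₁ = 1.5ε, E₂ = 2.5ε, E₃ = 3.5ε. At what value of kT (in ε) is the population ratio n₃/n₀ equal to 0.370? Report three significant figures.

n₃/n₀ = exp[−(E₃−E₀)/kT] = 0.370.
⇒ (E₃−E₀)/kT = ln(1/0.370) = ln(2.7027) = 0.99425.
kT = 3.5ε / 0.99425 = 3.52 ε.

3.52 ε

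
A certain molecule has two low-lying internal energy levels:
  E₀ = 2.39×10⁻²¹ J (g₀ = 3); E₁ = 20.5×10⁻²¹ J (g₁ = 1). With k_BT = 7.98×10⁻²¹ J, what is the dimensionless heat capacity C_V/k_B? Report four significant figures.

0.1658

Eᵢ/kT = 0.299499, 2.56892.
Z = Σ gᵢe^(−Eᵢ/kT) = 3·e^(−0.299499) + 1·e^(−2.56892) = 2.22357 + 0.0766182 = 2.30019.
⟨E⟩ = 2.99323, ⟨E²⟩ = 19.5201.
C_V/k_B = (⟨E²⟩ − ⟨E⟩²)/(kT)² = (19.5201 − 8.95943)/63.6804 = 0.1658.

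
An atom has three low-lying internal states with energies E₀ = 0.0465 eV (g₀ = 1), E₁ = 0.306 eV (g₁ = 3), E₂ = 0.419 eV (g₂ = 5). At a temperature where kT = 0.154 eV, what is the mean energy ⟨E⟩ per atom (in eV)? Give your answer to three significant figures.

0.201 eV

Eᵢ/kT = 0.30195, 1.9870, 2.7208.
Z = Σ gᵢe^(−Eᵢ/kT) = 1·e^(−0.30195) + 3·e^(−1.9870) + 5·e^(−2.7208) = 0.73938 + 0.41132 + 0.32911 = 1.4798.
⟨E⟩ = Σ Eᵢ gᵢe^(−Eᵢ/kT) / Z = (0.0465·0.73938 + 0.306·0.41132 + 0.419·0.32911) / 1.4798 = 0.201 eV.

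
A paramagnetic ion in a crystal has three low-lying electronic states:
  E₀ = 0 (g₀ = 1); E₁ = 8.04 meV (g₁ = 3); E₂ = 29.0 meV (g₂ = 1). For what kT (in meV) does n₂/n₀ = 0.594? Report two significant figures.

56 meV

n₂/n₀ = (g₂/g₀) exp[−(E₂−E₀)/kT] = 0.594.
⇒ (E₂−E₀)/kT = ln((1/1)/0.594) = ln(1.684) = 0.5212.
kT = 29.0 meV / 0.5212 = 56 meV.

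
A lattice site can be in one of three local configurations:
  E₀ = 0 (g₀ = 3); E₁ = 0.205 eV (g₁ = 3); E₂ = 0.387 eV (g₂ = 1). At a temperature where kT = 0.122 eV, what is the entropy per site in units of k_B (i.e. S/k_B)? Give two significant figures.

1.6

Eᵢ/kT = 0, 1.680, 3.172.
Z = Σ gᵢe^(−Eᵢ/kT) = 3·e^(−0) + 3·e^(−1.680) + 1·e^(−3.172) = 3.000 + 0.5591 + 0.04192 = 3.601.
⟨E⟩ = Σ EᵢPᵢ = 0.03633 eV.
S/k_B = ln Z + ⟨E⟩/kT = ln(3.601) + 0.03633/0.122 = 1.281 + 0.2978 = 1.6.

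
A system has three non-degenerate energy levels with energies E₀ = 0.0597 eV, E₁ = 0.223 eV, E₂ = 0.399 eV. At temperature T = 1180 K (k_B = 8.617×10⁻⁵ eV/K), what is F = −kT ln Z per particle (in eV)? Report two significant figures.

k_BT = 8.617×10⁻⁵ × 1180 K = 0.1017 eV.
Eᵢ/kT = 0.5870, 2.193, 3.923.
Z = Σ e^(−Eᵢ/kT) = e^(−0.5870) + e^(−2.193) + e^(−3.923) = 0.5560 + 0.1116 + 0.01978 = 0.6874.
F = −kT ln Z = −0.1017 × ln(0.6874) = −0.1017 × -0.3748 = 0.038 eV.

0.038 eV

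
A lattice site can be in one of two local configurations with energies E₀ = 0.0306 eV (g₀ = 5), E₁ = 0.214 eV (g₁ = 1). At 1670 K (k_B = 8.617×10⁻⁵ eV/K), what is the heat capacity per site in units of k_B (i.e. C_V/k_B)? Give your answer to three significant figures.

0.0815

k_BT = 8.617×10⁻⁵ × 1670 K = 0.14390 eV.
Eᵢ/kT = 0.21265, 1.4871.
Z = Σ gᵢe^(−Eᵢ/kT) = 5·e^(−0.21265) + 1·e^(−1.4871) = 4.0422 + 0.22603 = 4.2682.
⟨E⟩ = 0.040312 eV, ⟨E²⟩ = 0.0033120 eV².
C_V/k_B = (⟨E²⟩ − ⟨E⟩²)/(kT)² = (0.0033120 − 0.0016251)/0.020707 = 0.0815.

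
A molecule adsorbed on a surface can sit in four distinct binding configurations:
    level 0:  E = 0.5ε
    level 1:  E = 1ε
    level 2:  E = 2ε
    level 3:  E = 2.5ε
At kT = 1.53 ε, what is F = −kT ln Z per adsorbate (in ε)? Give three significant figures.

-0.818 ε

Eᵢ/kT = 0.32680, 0.65359, 1.3072, 1.6340.
Z = Σ e^(−Eᵢ/kT) = e^(−0.32680) + e^(−0.65359) + e^(−1.3072) + e^(−1.6340) = 0.72123 + 0.52017 + 0.27058 + 0.19515 = 1.7071.
F = −kT ln Z = −1.53 × ln(1.7071) = −1.53 × 0.53480 = -0.818 ε.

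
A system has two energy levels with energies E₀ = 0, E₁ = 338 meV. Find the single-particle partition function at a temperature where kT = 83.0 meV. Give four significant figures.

Eᵢ/kT = 0, 4.07229.
Z = Σ e^(−Eᵢ/kT) = e^(−0) + e^(−4.07229) = 1.00000 + 0.0170383 = 1.01704.

Z = 1.017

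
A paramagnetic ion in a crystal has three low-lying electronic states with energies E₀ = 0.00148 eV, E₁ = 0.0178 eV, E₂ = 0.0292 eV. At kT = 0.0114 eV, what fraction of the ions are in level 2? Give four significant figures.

0.06625

Eᵢ/kT = 0.129825, 1.56140, 2.56140.
Z = Σ e^(−Eᵢ/kT) = e^(−0.129825) + e^(−1.56140) + e^(−2.56140) = 0.878249 + 0.209842 + 0.0771966 = 1.16529.
P₂ = e^(−E₂/kT) / Z = 0.0771966/1.16529 = 0.06625.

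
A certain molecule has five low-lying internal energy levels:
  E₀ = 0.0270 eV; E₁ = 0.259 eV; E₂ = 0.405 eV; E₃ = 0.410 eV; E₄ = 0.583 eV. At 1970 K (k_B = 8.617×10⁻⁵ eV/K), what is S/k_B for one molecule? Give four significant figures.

k_BT = 8.617×10⁻⁵ × 1970 K = 0.169755 eV.
Eᵢ/kT = 0.159053, 1.52573, 2.38579, 2.41525, 3.43436.
Z = Σ e^(−Eᵢ/kT) = e^(−0.159053) + e^(−1.52573) + e^(−2.38579) + e^(−2.41525) + e^(−3.43436) = 0.852951 + 0.217462 + 0.0920163 + 0.0893450 + 0.0322460 = 1.28402.
⟨E⟩ = Σ EᵢPᵢ = 0.133993 eV.
S/k_B = ln Z + ⟨E⟩/kT = ln(1.28402) + 0.133993/0.169755 = 0.249996 + 0.789332 = 1.039.

1.039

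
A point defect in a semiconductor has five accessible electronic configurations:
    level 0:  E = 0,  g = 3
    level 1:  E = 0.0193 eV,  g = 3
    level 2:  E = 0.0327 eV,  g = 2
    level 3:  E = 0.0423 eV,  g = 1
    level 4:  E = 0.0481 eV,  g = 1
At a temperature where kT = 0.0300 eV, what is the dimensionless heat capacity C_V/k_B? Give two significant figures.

0.25

Eᵢ/kT = 0, 0.6433, 1.090, 1.410, 1.603.
Z = Σ gᵢe^(−Eᵢ/kT) = 3·e^(−0) + 3·e^(−0.6433) + 2·e^(−1.090) + 1·e^(−1.410) + 1·e^(−1.603) = 3.000 + 1.577 + 0.6724 + 0.2441 + 0.2013 = 5.695.
⟨E⟩ = 0.01272 eV, ⟨E²⟩ = 0.0003879 eV².
C_V/k_B = (⟨E²⟩ − ⟨E⟩²)/(kT)² = (0.0003879 − 0.0001618)/0.0009000 = 0.25.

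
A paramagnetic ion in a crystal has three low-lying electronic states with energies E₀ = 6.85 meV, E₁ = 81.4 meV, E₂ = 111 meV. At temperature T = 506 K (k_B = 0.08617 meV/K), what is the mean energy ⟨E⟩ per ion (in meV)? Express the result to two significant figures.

25 meV

k_BT = 0.08617 × 506 K = 43.60 meV.
Eᵢ/kT = 0.1571, 1.867, 2.546.
Z = Σ e^(−Eᵢ/kT) = e^(−0.1571) + e^(−1.867) + e^(−2.546) = 0.8546 + 0.1546 + 0.07839 = 1.088.
⟨E⟩ = Σ Eᵢ e^(−Eᵢ/kT) / Z = (6.85·0.8546 + 81.4·0.1546 + 111·0.07839) / 1.088 = 25 meV.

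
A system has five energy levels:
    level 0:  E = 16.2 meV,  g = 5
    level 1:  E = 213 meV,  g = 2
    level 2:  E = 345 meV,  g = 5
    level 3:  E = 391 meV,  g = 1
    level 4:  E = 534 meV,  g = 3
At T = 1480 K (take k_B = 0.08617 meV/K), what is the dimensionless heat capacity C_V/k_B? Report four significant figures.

0.7057

k_BT = 0.08617 × 1480 K = 127.532 meV.
Eᵢ/kT = 0.127027, 1.67017, 2.70520, 3.06590, 4.18718.
Z = Σ gᵢe^(−Eᵢ/kT) = 5·e^(−0.127027) + 2·e^(−1.67017) + 5·e^(−2.70520) + 1·e^(−3.06590) + 3·e^(−4.18718) = 4.40355 + 0.376430 + 0.334285 + 0.0466119 + 0.0455672 = 5.20644.
⟨E⟩ = 59.4271 meV, ⟨E²⟩ = 15008.7 meV².
C_V/k_B = (⟨E²⟩ − ⟨E⟩²)/(kT)² = (15008.7 − 3531.58)/16264.4 = 0.7057.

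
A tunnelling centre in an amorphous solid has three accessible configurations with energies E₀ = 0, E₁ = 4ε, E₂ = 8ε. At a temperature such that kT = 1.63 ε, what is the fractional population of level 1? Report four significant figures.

Eᵢ/kT = 0, 2.45399, 4.90798.
Z = Σ e^(−Eᵢ/kT) = e^(−0) + e^(−2.45399) + e^(−4.90798) = 1.00000 + 0.0859500 + 0.00738740 = 1.09334.
P₁ = e^(−E₁/kT) / Z = 0.0859500/1.09334 = 0.07861.

0.07861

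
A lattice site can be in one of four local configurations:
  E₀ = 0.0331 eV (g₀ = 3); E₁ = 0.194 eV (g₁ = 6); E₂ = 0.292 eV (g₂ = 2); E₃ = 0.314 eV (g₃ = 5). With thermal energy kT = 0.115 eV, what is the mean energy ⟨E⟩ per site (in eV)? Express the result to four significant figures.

Eᵢ/kT = 0.287826, 1.68696, 2.53913, 2.73043.
Z = Σ gᵢe^(−Eᵢ/kT) = 3·e^(−0.287826) + 6·e^(−1.68696) + 2·e^(−2.53913) + 5·e^(−2.73043) = 2.24968 + 1.11049 + 0.157870 + 0.325956 = 3.84400.
⟨E⟩ = Σ Eᵢ gᵢe^(−Eᵢ/kT) / Z = (0.0331·2.24968 + 0.194·1.11049 + 0.292·0.157870 + 0.314·0.325956) / 3.84400 = 0.1140 eV.

0.1140 eV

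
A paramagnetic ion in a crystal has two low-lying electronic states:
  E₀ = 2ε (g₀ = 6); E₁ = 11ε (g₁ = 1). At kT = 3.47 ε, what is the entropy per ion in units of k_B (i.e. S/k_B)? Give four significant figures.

Eᵢ/kT = 0.576369, 3.17003.
Z = Σ gᵢe^(−Eᵢ/kT) = 6·e^(−0.576369) + 1·e^(−3.17003) = 3.37161 + 0.0420023 = 3.41361.
⟨E⟩ = Σ EᵢPᵢ = 2.11074 ε.
S/k_B = ln Z + ⟨E⟩/kT = ln(3.41361) + 2.11074/3.47 = 1.22777 + 0.608282 = 1.836.

1.836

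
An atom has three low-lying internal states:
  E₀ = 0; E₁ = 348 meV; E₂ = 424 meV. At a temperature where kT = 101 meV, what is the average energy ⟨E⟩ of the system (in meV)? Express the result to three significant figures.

16.7 meV

Eᵢ/kT = 0, 3.4455, 4.1980.
Z = Σ e^(−Eᵢ/kT) = e^(−0) + e^(−3.4455) + e^(−4.1980) = 1.0000 + 0.031889 + 0.015026 = 1.0469.
⟨E⟩ = Σ Eᵢ e^(−Eᵢ/kT) / Z = (0·1.0000 + 348·0.031889 + 424·0.015026) / 1.0469 = 16.7 meV.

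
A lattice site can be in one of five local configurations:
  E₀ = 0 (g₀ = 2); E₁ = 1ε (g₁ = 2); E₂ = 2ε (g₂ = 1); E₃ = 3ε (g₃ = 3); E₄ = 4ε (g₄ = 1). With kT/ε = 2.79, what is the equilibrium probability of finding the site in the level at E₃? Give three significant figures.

0.199

Eᵢ/kT = 0, 0.35842, 0.71685, 1.0753, 1.4337.
Z = Σ gᵢe^(−Eᵢ/kT) = 2·e^(−0) + 2·e^(−0.35842) + 1·e^(−0.71685) + 3·e^(−1.0753) + 1·e^(−1.4337) = 2.0000 + 1.3976 + 0.48829 + 1.0236 + 0.23843 = 5.1479.
P₃ = g₃ e^(−E₃/kT) / Z = 1.0236/5.1479 = 0.199.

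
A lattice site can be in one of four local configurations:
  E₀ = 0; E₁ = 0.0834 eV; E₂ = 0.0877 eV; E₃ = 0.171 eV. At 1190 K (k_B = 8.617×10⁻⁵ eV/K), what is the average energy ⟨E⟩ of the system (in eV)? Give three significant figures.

k_BT = 8.617×10⁻⁵ × 1190 K = 0.10254 eV.
Eᵢ/kT = 0, 0.81334, 0.85528, 1.6676.
Z = Σ e^(−Eᵢ/kT) = e^(−0) + e^(−0.81334) + e^(−0.85528) + e^(−1.6676) = 1.0000 + 0.44337 + 0.42516 + 0.18870 = 2.0572.
⟨E⟩ = Σ Eᵢ e^(−Eᵢ/kT) / Z = (0·1.0000 + 0.0834·0.44337 + 0.0877·0.42516 + 0.171·0.18870) / 2.0572 = 0.0518 eV.

0.0518 eV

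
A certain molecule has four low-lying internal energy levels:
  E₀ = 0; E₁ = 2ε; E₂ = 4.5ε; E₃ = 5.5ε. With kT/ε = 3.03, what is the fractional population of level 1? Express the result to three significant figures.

0.271

Eᵢ/kT = 0, 0.66007, 1.4851, 1.8152.
Z = Σ e^(−Eᵢ/kT) = e^(−0) + e^(−0.66007) + e^(−1.4851) + e^(−1.8152) = 1.0000 + 0.51682 + 0.22648 + 0.16281 = 1.9061.
P₁ = e^(−E₁/kT) / Z = 0.51682/1.9061 = 0.271.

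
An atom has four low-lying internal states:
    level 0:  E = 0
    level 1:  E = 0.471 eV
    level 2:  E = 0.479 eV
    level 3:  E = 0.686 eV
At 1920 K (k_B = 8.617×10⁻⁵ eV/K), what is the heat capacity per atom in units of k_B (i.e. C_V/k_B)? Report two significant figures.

k_BT = 8.617×10⁻⁵ × 1920 K = 0.1654 eV.
Eᵢ/kT = 0, 2.848, 2.896, 4.148.
Z = Σ e^(−Eᵢ/kT) = e^(−0) + e^(−2.848) + e^(−2.896) + e^(−4.148) = 1.000 + 0.05796 + 0.05524 + 0.01580 = 1.129.
⟨E⟩ = 0.05722 eV, ⟨E²⟩ = 0.02920 eV².
C_V/k_B = (⟨E²⟩ − ⟨E⟩²)/(kT)² = (0.02920 − 0.003274)/0.02736 = 0.95.

0.95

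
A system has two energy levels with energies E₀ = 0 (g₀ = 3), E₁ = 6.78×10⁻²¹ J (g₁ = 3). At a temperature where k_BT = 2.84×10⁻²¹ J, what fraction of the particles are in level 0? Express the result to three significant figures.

Eᵢ/kT = 0, 2.3873.
Z = Σ gᵢe^(−Eᵢ/kT) = 3·e^(−0) + 3·e^(−2.3873) = 3.0000 + 0.27563 = 3.2756.
P₀ = g₀ e^(−E₀/kT) / Z = 3.0000/3.2756 = 0.916.

0.916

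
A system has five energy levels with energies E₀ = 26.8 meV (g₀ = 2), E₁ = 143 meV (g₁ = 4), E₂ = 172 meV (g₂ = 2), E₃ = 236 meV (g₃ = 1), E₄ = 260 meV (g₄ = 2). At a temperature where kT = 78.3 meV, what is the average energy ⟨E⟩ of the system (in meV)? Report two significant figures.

83 meV

Eᵢ/kT = 0.3423, 1.826, 2.197, 3.014, 3.321.
Z = Σ gᵢe^(−Eᵢ/kT) = 2·e^(−0.3423) + 4·e^(−1.826) + 2·e^(−2.197) + 1·e^(−3.014) + 2·e^(−3.321) = 1.420 + 0.6442 + 0.2223 + 0.04909 + 0.07223 = 2.408.
⟨E⟩ = Σ Eᵢ gᵢe^(−Eᵢ/kT) / Z = (26.8·1.420 + 143·0.6442 + 172·0.2223 + 236·0.04909 + 260·0.07223) / 2.408 = 83 meV.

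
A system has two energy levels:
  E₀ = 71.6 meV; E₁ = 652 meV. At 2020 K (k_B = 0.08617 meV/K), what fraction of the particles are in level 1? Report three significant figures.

k_BT = 0.08617 × 2020 K = 174.06 meV.
Eᵢ/kT = 0.41135, 3.7458.
Z = Σ e^(−Eᵢ/kT) = e^(−0.41135) + e^(−3.7458) = 0.66275 + 0.023617 = 0.68637.
P₁ = e^(−E₁/kT) / Z = 0.023617/0.68637 = 0.0344.

0.0344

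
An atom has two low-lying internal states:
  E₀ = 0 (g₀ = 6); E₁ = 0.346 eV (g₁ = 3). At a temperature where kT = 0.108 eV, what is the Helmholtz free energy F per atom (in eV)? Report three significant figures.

-0.196 eV

Eᵢ/kT = 0, 3.2037.
Z = Σ gᵢe^(−Eᵢ/kT) = 6·e^(−0) + 3·e^(−3.2037) = 6.0000 + 0.12183 = 6.1218.
F = −kT ln Z = −0.108 × ln(6.1218) = −0.108 × 1.8119 = -0.196 eV.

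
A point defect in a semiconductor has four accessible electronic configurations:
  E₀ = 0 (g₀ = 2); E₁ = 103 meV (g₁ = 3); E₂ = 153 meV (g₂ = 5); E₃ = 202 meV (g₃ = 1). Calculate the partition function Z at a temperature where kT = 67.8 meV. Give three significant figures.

Z = 3.23

Eᵢ/kT = 0, 1.5192, 2.2566, 2.9794.
Z = Σ gᵢe^(−Eᵢ/kT) = 2·e^(−0) + 3·e^(−1.5192) + 5·e^(−2.2566) + 1·e^(−2.9794) = 2.0000 + 0.65666 + 0.52353 + 0.050823 = 3.2310.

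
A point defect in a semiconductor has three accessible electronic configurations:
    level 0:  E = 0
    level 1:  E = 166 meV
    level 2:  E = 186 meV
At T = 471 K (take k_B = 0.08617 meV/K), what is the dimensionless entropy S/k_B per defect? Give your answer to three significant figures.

0.139

k_BT = 0.08617 × 471 K = 40.586 meV.
Eᵢ/kT = 0, 4.0901, 4.5829.
Z = Σ e^(−Eᵢ/kT) = e^(−0) + e^(−4.0901) + e^(−4.5829) = 1.0000 + 0.016738 + 0.010225 = 1.0270.
⟨E⟩ = Σ EᵢPᵢ = 4.5573 meV.
S/k_B = ln Z + ⟨E⟩/kT = ln(1.0270) + 4.5573/40.586 = 0.026642 + 0.11229 = 0.139.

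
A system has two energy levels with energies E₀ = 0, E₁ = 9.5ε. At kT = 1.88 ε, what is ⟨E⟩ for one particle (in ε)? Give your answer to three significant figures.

0.0603 ε

Eᵢ/kT = 0, 5.0532.
Z = Σ e^(−Eᵢ/kT) = e^(−0) + e^(−5.0532) = 1.0000 + 0.0063889 = 1.0064.
⟨E⟩ = Σ Eᵢ e^(−Eᵢ/kT) / Z = (0·1.0000 + 9.5·0.0063889) / 1.0064 = 0.0603 ε.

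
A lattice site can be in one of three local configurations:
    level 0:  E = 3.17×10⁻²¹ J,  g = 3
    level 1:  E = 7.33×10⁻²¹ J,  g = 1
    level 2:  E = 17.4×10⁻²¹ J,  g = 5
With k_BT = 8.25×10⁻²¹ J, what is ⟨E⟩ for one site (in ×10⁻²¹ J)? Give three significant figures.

Eᵢ/kT = 0.38424, 0.88848, 2.1091.
Z = Σ gᵢe^(−Eᵢ/kT) = 3·e^(−0.38424) + 1·e^(−0.88848) + 5·e^(−2.1091) = 2.0429 + 0.41128 + 0.60674 = 3.0609.
⟨E⟩ = Σ Eᵢ gᵢe^(−Eᵢ/kT) / Z = (3.17·2.0429 + 7.33·0.41128 + 17.4·0.60674) / 3.0609 = 6.55 ×10⁻²¹ J.

6.55 ×10⁻²¹ J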